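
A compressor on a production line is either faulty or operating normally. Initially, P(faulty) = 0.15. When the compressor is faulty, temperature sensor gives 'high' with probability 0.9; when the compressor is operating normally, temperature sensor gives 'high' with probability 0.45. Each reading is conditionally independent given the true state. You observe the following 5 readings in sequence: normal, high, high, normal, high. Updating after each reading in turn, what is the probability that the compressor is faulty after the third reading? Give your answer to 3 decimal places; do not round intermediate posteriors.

After 'normal': P(faulty) = 0.1·0.1500 / (0.1·0.1500 + 0.55·0.8500) ≈ 0.0311
After 'high': P(faulty) = 0.9·0.0311 / (0.9·0.0311 + 0.45·0.9689) ≈ 0.0603
After 'high': P(faulty) = 0.9·0.0603 / (0.9·0.0603 + 0.45·0.9397) ≈ 0.1137

0.114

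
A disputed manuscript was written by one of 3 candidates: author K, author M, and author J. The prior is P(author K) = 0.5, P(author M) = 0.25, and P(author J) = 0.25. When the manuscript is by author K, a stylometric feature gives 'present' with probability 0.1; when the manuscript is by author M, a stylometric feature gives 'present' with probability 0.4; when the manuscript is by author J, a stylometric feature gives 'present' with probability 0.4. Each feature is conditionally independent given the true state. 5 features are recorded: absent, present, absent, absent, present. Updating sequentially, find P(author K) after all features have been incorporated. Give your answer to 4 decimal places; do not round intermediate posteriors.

0.1742

After 'absent': normaliser = 0.9·0.5000 + 0.6·0.2500 + 0.6·0.2500; P(author K) ≈ 0.6000, P(author M) ≈ 0.2000, P(author J) ≈ 0.2000
After 'present': normaliser = 0.1·0.6000 + 0.4·0.2000 + 0.4·0.2000; P(author K) ≈ 0.2727, P(author M) ≈ 0.3636, P(author J) ≈ 0.3636
After 'absent': normaliser = 0.9·0.2727 + 0.6·0.3636 + 0.6·0.3636; P(author K) ≈ 0.3600, P(author M) ≈ 0.3200, P(author J) ≈ 0.3200
After 'absent': normaliser = 0.9·0.3600 + 0.6·0.3200 + 0.6·0.3200; P(author K) ≈ 0.4576, P(author M) ≈ 0.2712, P(author J) ≈ 0.2712
After 'present': normaliser = 0.1·0.4576 + 0.4·0.2712 + 0.4·0.2712; P(author K) ≈ 0.1742, P(author M) ≈ 0.4129, P(author J) ≈ 0.4129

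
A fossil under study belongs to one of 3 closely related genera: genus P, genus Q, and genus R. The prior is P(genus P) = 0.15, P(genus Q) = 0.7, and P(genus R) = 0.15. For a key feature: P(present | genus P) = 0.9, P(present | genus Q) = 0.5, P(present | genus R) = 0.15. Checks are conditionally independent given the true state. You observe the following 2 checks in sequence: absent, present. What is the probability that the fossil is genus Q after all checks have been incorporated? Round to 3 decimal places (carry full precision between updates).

0.843

Each posterior becomes the prior for the next update.
After 'absent': normaliser = 0.1·0.1500 + 0.5·0.7000 + 0.85·0.1500; P(genus P) ≈ 0.0305, P(genus Q) ≈ 0.7107, P(genus R) ≈ 0.2589
After 'present': normaliser = 0.9·0.0305 + 0.5·0.7107 + 0.15·0.2589; P(genus P) ≈ 0.0650, P(genus Q) ≈ 0.8429, P(genus R) ≈ 0.0921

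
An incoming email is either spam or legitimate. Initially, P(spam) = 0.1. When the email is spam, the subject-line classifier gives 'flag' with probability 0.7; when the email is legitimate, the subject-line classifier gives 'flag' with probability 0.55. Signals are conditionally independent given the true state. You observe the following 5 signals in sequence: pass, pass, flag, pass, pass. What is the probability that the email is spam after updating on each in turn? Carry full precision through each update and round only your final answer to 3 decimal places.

After 'pass': P(spam) = 0.3·0.1000 / (0.3·0.1000 + 0.45·0.9000) ≈ 0.0690
After 'pass': P(spam) = 0.3·0.0690 / (0.3·0.0690 + 0.45·0.9310) ≈ 0.0471
After 'flag': P(spam) = 0.7·0.0471 / (0.7·0.0471 + 0.55·0.9529) ≈ 0.0591
After 'pass': P(spam) = 0.3·0.0591 / (0.3·0.0591 + 0.45·0.9409) ≈ 0.0402
After 'pass': P(spam) = 0.3·0.0402 / (0.3·0.0402 + 0.45·0.9598) ≈ 0.0272

0.027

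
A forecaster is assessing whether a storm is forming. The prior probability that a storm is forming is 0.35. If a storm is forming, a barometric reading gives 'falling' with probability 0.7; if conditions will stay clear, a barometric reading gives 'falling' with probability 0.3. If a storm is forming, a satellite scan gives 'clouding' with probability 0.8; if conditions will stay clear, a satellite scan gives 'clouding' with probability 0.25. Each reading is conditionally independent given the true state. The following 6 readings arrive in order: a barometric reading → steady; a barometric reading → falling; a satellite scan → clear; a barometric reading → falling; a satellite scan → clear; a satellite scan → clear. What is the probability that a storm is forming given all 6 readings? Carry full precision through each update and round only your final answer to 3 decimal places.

After a barometric reading='steady': P(storm) = 0.3·0.3500 / (0.3·0.3500 + 0.7·0.6500) ≈ 0.1875
After a barometric reading='falling': P(storm) = 0.7·0.1875 / (0.7·0.1875 + 0.3·0.8125) ≈ 0.3500
After a satellite scan='clear': P(storm) = 0.2·0.3500 / (0.2·0.3500 + 0.75·0.6500) ≈ 0.1256
After a barometric reading='falling': P(storm) = 0.7·0.1256 / (0.7·0.1256 + 0.3·0.8744) ≈ 0.2510
After a satellite scan='clear': P(storm) = 0.2·0.2510 / (0.2·0.2510 + 0.75·0.7490) ≈ 0.0820
After a satellite scan='clear': P(storm) = 0.2·0.0820 / (0.2·0.0820 + 0.75·0.9180) ≈ 0.0233

0.023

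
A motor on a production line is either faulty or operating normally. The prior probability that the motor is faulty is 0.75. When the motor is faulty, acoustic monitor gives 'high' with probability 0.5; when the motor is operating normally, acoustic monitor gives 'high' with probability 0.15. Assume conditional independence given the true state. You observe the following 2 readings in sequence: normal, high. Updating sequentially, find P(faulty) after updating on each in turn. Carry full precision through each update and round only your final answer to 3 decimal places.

0.855

After 'normal': P(faulty) = 0.5·0.7500 / (0.5·0.7500 + 0.85·0.2500) ≈ 0.6383
After 'high': P(faulty) = 0.5·0.6383 / (0.5·0.6383 + 0.15·0.3617) ≈ 0.8547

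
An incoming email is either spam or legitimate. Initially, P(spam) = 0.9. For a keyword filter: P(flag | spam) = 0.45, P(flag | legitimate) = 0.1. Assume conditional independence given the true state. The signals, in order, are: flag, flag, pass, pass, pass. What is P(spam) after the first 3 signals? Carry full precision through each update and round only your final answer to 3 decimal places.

After 'flag': P(spam) = 0.45·0.9000 / (0.45·0.9000 + 0.1·0.1000) ≈ 0.9759
After 'flag': P(spam) = 0.45·0.9759 / (0.45·0.9759 + 0.1·0.0241) ≈ 0.9945
After 'pass': P(spam) = 0.55·0.9945 / (0.55·0.9945 + 0.9·0.0055) ≈ 0.9911

0.991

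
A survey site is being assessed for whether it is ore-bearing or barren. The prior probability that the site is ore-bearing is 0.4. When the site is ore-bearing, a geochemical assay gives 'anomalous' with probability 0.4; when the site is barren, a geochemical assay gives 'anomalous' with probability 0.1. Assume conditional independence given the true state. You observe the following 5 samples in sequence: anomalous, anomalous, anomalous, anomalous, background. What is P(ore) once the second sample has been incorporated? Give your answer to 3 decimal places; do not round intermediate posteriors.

After 'anomalous': P(ore) = 0.4·0.4000 / (0.4·0.4000 + 0.1·0.6000) ≈ 0.7273
After 'anomalous': P(ore) = 0.4·0.7273 / (0.4·0.7273 + 0.1·0.2727) ≈ 0.9143

0.914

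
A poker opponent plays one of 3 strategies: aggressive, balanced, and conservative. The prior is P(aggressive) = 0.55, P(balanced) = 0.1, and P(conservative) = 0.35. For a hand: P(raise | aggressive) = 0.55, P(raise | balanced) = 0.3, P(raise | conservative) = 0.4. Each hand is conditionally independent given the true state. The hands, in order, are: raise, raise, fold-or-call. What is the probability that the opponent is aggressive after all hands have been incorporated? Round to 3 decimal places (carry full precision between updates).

Each posterior becomes the prior for the next update.
After 'raise': normaliser = 0.55·0.5500 + 0.3·0.1000 + 0.4·0.3500; P(aggressive) ≈ 0.6402, P(balanced) ≈ 0.0635, P(conservative) ≈ 0.2963
After 'raise': normaliser = 0.55·0.6402 + 0.3·0.0635 + 0.4·0.2963; P(aggressive) ≈ 0.7191, P(balanced) ≈ 0.0389, P(conservative) ≈ 0.2420
After 'fold-or-call': normaliser = 0.45·0.7191 + 0.7·0.0389 + 0.6·0.2420; P(aggressive) ≈ 0.6523, P(balanced) ≈ 0.0549, P(conservative) ≈ 0.2928

0.652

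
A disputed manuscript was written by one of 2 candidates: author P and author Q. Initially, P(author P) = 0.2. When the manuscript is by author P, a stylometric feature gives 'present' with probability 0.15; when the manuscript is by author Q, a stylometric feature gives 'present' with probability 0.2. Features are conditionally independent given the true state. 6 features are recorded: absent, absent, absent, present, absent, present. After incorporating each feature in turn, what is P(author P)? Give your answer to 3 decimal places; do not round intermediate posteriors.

After 'absent': P(author P) = 0.85·0.2000 / (0.85·0.2000 + 0.8·0.8000) ≈ 0.2099
After 'absent': P(author P) = 0.85·0.2099 / (0.85·0.2099 + 0.8·0.7901) ≈ 0.2201
After 'absent': P(author P) = 0.85·0.2201 / (0.85·0.2201 + 0.8·0.7799) ≈ 0.2307
After 'present': P(author P) = 0.15·0.2307 / (0.15·0.2307 + 0.2·0.7693) ≈ 0.1836
After 'absent': P(author P) = 0.85·0.1836 / (0.85·0.1836 + 0.8·0.8164) ≈ 0.1929
After 'present': P(author P) = 0.15·0.1929 / (0.15·0.1929 + 0.2·0.8071) ≈ 0.1520

0.152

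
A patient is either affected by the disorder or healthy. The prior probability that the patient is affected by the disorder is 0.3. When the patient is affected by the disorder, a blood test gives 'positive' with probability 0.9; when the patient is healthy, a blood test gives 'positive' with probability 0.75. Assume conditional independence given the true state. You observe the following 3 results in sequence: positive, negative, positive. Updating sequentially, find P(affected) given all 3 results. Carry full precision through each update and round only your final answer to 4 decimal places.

0.1980

Each posterior becomes the prior for the next update.
After 'positive': P(affected) = 0.9·0.3000 / (0.9·0.3000 + 0.75·0.7000) ≈ 0.3396
After 'negative': P(affected) = 0.1·0.3396 / (0.1·0.3396 + 0.25·0.6604) ≈ 0.1706
After 'positive': P(affected) = 0.9·0.1706 / (0.9·0.1706 + 0.75·0.8294) ≈ 0.1980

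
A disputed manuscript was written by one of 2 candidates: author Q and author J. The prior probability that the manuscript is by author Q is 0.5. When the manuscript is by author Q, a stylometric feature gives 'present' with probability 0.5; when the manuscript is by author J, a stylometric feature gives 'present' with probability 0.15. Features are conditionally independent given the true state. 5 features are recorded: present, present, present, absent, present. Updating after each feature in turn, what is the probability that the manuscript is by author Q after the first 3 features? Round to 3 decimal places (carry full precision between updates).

0.974

Each posterior becomes the prior for the next update.
After 'present': P(author Q) = 0.5·0.5000 / (0.5·0.5000 + 0.15·0.5000) ≈ 0.7692
After 'present': P(author Q) = 0.5·0.7692 / (0.5·0.7692 + 0.15·0.2308) ≈ 0.9174
After 'present': P(author Q) = 0.5·0.9174 / (0.5·0.9174 + 0.15·0.0826) ≈ 0.9737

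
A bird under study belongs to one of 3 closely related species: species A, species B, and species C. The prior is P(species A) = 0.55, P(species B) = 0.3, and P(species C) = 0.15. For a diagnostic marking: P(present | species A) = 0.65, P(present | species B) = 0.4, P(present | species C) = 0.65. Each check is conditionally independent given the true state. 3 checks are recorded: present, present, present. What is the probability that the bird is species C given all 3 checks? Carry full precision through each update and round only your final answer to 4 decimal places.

After 'present': normaliser = 0.65·0.5500 + 0.4·0.3000 + 0.65·0.1500; P(species A) ≈ 0.6217, P(species B) ≈ 0.2087, P(species C) ≈ 0.1696
After 'present': normaliser = 0.65·0.6217 + 0.4·0.2087 + 0.65·0.1696; P(species A) ≈ 0.6760, P(species B) ≈ 0.1396, P(species C) ≈ 0.1844
After 'present': normaliser = 0.65·0.6760 + 0.4·0.1396 + 0.65·0.1844; P(species A) ≈ 0.7144, P(species B) ≈ 0.0908, P(species C) ≈ 0.1948

0.1948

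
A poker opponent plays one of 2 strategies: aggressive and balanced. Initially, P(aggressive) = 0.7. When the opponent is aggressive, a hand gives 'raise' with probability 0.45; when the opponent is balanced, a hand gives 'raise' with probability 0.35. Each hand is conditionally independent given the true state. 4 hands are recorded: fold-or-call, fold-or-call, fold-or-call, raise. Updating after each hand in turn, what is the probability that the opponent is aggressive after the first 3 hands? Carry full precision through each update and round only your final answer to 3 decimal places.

Each posterior becomes the prior for the next update.
After 'fold-or-call': P(aggressive) = 0.55·0.7000 / (0.55·0.7000 + 0.65·0.3000) ≈ 0.6638
After 'fold-or-call': P(aggressive) = 0.55·0.6638 / (0.55·0.6638 + 0.65·0.3362) ≈ 0.6256
After 'fold-or-call': P(aggressive) = 0.55·0.6256 / (0.55·0.6256 + 0.65·0.3744) ≈ 0.5857

0.586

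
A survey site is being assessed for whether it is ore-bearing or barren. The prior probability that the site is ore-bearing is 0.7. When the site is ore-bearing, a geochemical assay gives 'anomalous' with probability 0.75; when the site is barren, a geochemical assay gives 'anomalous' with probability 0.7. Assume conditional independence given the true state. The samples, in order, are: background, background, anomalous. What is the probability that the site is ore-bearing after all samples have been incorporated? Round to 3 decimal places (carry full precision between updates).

After 'background': P(ore) = 0.25·0.7000 / (0.25·0.7000 + 0.3·0.3000) ≈ 0.6604
After 'background': P(ore) = 0.25·0.6604 / (0.25·0.6604 + 0.3·0.3396) ≈ 0.6184
After 'anomalous': P(ore) = 0.75·0.6184 / (0.75·0.6184 + 0.7·0.3816) ≈ 0.6345

0.635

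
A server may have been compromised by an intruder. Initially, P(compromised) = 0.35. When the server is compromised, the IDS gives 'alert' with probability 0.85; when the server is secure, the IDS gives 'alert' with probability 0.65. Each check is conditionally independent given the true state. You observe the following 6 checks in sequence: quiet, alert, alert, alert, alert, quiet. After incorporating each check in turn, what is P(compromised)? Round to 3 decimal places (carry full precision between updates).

0.224

After 'quiet': P(compromised) = 0.15·0.3500 / (0.15·0.3500 + 0.35·0.6500) ≈ 0.1875
After 'alert': P(compromised) = 0.85·0.1875 / (0.85·0.1875 + 0.65·0.8125) ≈ 0.2318
After 'alert': P(compromised) = 0.85·0.2318 / (0.85·0.2318 + 0.65·0.7682) ≈ 0.2830
After 'alert': P(compromised) = 0.85·0.2830 / (0.85·0.2830 + 0.65·0.7170) ≈ 0.3404
After 'alert': P(compromised) = 0.85·0.3404 / (0.85·0.3404 + 0.65·0.6596) ≈ 0.4029
After 'quiet': P(compromised) = 0.15·0.4029 / (0.15·0.4029 + 0.35·0.5971) ≈ 0.2243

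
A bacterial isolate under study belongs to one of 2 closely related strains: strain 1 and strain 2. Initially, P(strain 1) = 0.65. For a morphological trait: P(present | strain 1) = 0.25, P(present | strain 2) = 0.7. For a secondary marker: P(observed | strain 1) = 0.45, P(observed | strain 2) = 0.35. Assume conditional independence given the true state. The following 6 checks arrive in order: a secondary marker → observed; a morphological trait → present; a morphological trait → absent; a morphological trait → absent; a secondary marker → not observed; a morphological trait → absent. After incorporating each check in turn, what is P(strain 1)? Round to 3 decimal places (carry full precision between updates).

0.919

After a secondary marker='observed': P(strain 1) = 0.45·0.6500 / (0.45·0.6500 + 0.35·0.3500) ≈ 0.7048
After a morphological trait='present': P(strain 1) = 0.25·0.7048 / (0.25·0.7048 + 0.7·0.2952) ≈ 0.4603
After a morphological trait='absent': P(strain 1) = 0.75·0.4603 / (0.75·0.4603 + 0.3·0.5397) ≈ 0.6807
After a morphological trait='absent': P(strain 1) = 0.75·0.6807 / (0.75·0.6807 + 0.3·0.3193) ≈ 0.8420
After a secondary marker='not observed': P(strain 1) = 0.55·0.8420 / (0.55·0.8420 + 0.65·0.1580) ≈ 0.8185
After a morphological trait='absent': P(strain 1) = 0.75·0.8185 / (0.75·0.8185 + 0.3·0.1815) ≈ 0.9185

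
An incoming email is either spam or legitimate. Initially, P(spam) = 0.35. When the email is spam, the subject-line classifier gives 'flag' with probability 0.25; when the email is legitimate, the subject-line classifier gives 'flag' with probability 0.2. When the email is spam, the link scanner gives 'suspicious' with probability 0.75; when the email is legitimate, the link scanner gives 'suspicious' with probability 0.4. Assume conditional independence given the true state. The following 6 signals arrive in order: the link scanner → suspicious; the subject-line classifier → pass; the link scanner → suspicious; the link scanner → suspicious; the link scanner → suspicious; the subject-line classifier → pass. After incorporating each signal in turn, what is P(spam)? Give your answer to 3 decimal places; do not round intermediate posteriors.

0.854

After the link scanner='suspicious': P(spam) = 0.75·0.3500 / (0.75·0.3500 + 0.4·0.6500) ≈ 0.5024
After the subject-line classifier='pass': P(spam) = 0.75·0.5024 / (0.75·0.5024 + 0.8·0.4976) ≈ 0.4863
After the link scanner='suspicious': P(spam) = 0.75·0.4863 / (0.75·0.4863 + 0.4·0.5137) ≈ 0.6396
After the link scanner='suspicious': P(spam) = 0.75·0.6396 / (0.75·0.6396 + 0.4·0.3604) ≈ 0.7689
After the link scanner='suspicious': P(spam) = 0.75·0.7689 / (0.75·0.7689 + 0.4·0.2311) ≈ 0.8619
After the subject-line classifier='pass': P(spam) = 0.75·0.8619 / (0.75·0.8619 + 0.8·0.1381) ≈ 0.8540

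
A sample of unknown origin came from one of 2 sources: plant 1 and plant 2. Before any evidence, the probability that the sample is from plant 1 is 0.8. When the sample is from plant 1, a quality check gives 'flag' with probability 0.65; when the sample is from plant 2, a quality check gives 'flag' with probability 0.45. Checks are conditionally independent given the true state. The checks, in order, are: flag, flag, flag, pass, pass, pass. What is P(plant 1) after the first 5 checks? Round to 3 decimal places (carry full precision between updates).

0.830

After 'flag': P(plant 1) = 0.65·0.8000 / (0.65·0.8000 + 0.45·0.2000) ≈ 0.8525
After 'flag': P(plant 1) = 0.65·0.8525 / (0.65·0.8525 + 0.45·0.1475) ≈ 0.8930
After 'flag': P(plant 1) = 0.65·0.8930 / (0.65·0.8930 + 0.45·0.1070) ≈ 0.9234
After 'pass': P(plant 1) = 0.35·0.9234 / (0.35·0.9234 + 0.55·0.0766) ≈ 0.8847
After 'pass': P(plant 1) = 0.35·0.8847 / (0.35·0.8847 + 0.55·0.1153) ≈ 0.8300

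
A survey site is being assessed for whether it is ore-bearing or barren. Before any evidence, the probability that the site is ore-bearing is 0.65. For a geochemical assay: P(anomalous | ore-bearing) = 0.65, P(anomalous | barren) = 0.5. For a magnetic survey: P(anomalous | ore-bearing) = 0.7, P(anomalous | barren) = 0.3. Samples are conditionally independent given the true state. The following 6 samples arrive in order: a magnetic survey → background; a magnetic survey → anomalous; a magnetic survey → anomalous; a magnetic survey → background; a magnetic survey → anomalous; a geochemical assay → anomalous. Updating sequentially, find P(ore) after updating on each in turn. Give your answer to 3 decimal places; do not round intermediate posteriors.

After a magnetic survey='background': P(ore) = 0.3·0.6500 / (0.3·0.6500 + 0.7·0.3500) ≈ 0.4432
After a magnetic survey='anomalous': P(ore) = 0.7·0.4432 / (0.7·0.4432 + 0.3·0.5568) ≈ 0.6500
After a magnetic survey='anomalous': P(ore) = 0.7·0.6500 / (0.7·0.6500 + 0.3·0.3500) ≈ 0.8125
After a magnetic survey='background': P(ore) = 0.3·0.8125 / (0.3·0.8125 + 0.7·0.1875) ≈ 0.6500
After a magnetic survey='anomalous': P(ore) = 0.7·0.6500 / (0.7·0.6500 + 0.3·0.3500) ≈ 0.8125
After a geochemical assay='anomalous': P(ore) = 0.65·0.8125 / (0.65·0.8125 + 0.5·0.1875) ≈ 0.8492

0.849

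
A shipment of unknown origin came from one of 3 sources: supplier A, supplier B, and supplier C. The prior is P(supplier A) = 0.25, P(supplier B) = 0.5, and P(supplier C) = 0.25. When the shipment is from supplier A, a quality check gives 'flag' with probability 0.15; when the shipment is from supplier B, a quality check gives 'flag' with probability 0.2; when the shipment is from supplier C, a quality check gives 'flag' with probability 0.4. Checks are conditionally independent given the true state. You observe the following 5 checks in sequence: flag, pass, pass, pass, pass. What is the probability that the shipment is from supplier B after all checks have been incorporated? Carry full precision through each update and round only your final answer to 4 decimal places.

0.5573

After 'flag': normaliser = 0.15·0.2500 + 0.2·0.5000 + 0.4·0.2500; P(supplier A) ≈ 0.1579, P(supplier B) ≈ 0.4211, P(supplier C) ≈ 0.4211
After 'pass': normaliser = 0.85·0.1579 + 0.8·0.4211 + 0.6·0.4211; P(supplier A) ≈ 0.1855, P(supplier B) ≈ 0.4655, P(supplier C) ≈ 0.3491
After 'pass': normaliser = 0.85·0.1855 + 0.8·0.4655 + 0.6·0.3491; P(supplier A) ≈ 0.2132, P(supplier B) ≈ 0.5036, P(supplier C) ≈ 0.2833
After 'pass': normaliser = 0.85·0.2132 + 0.8·0.5036 + 0.6·0.2833; P(supplier A) ≈ 0.2403, P(supplier B) ≈ 0.5343, P(supplier C) ≈ 0.2254
After 'pass': normaliser = 0.85·0.2403 + 0.8·0.5343 + 0.6·0.2254; P(supplier A) ≈ 0.2663, P(supplier B) ≈ 0.5573, P(supplier C) ≈ 0.1763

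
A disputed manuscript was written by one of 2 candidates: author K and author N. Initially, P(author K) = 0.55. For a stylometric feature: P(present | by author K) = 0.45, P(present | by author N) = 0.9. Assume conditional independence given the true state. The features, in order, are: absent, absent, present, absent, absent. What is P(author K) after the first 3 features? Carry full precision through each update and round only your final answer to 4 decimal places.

After 'absent': P(author K) = 0.55·0.5500 / (0.55·0.5500 + 0.1·0.4500) ≈ 0.8705
After 'absent': P(author K) = 0.55·0.8705 / (0.55·0.8705 + 0.1·0.1295) ≈ 0.9737
After 'present': P(author K) = 0.45·0.9737 / (0.45·0.9737 + 0.9·0.0263) ≈ 0.9487

0.9487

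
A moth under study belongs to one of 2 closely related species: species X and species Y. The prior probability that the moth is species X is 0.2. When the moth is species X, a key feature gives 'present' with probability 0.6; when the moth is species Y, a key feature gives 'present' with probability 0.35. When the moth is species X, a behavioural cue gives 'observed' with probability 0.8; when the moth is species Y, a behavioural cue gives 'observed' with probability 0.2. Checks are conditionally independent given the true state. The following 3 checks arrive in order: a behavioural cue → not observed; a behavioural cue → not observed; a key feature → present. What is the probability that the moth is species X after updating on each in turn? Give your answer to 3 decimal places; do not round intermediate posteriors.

0.026

After a behavioural cue='not observed': P(species X) = 0.2·0.2000 / (0.2·0.2000 + 0.8·0.8000) ≈ 0.0588
After a behavioural cue='not observed': P(species X) = 0.2·0.0588 / (0.2·0.0588 + 0.8·0.9412) ≈ 0.0154
After a key feature='present': P(species X) = 0.6·0.0154 / (0.6·0.0154 + 0.35·0.9846) ≈ 0.0261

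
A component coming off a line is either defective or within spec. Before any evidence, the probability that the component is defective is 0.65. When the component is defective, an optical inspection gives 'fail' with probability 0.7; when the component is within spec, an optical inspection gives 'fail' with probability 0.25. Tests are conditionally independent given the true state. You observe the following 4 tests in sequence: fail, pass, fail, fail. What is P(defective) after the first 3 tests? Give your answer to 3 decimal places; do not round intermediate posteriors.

0.853

Apply Bayes' rule sequentially, carrying P(defective) forward.
After 'fail': P(defective) = 0.7·0.6500 / (0.7·0.6500 + 0.25·0.3500) ≈ 0.8387
After 'pass': P(defective) = 0.3·0.8387 / (0.3·0.8387 + 0.75·0.1613) ≈ 0.6753
After 'fail': P(defective) = 0.7·0.6753 / (0.7·0.6753 + 0.25·0.3247) ≈ 0.8535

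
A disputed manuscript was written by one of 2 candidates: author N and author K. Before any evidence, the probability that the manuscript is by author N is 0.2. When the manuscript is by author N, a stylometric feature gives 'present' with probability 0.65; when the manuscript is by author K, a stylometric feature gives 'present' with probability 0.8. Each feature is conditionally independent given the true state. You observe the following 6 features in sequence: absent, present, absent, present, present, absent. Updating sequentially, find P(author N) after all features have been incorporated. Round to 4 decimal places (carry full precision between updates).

After 'absent': P(author N) = 0.35·0.2000 / (0.35·0.2000 + 0.2·0.8000) ≈ 0.3043
After 'present': P(author N) = 0.65·0.3043 / (0.65·0.3043 + 0.8·0.6957) ≈ 0.2622
After 'absent': P(author N) = 0.35·0.2622 / (0.35·0.2622 + 0.2·0.7378) ≈ 0.3835
After 'present': P(author N) = 0.65·0.3835 / (0.65·0.3835 + 0.8·0.6165) ≈ 0.3357
After 'present': P(author N) = 0.65·0.3357 / (0.65·0.3357 + 0.8·0.6643) ≈ 0.2911
After 'absent': P(author N) = 0.35·0.2911 / (0.35·0.2911 + 0.2·0.7089) ≈ 0.4182

0.4182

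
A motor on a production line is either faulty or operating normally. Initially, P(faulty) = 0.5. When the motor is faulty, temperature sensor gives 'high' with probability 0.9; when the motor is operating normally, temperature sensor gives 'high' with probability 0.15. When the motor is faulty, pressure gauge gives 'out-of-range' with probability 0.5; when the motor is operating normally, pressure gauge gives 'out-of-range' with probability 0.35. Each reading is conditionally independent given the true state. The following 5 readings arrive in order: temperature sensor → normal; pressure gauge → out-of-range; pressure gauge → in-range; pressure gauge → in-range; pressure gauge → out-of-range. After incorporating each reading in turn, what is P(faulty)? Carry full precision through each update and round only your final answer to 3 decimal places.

After temperature sensor='normal': P(faulty) = 0.1·0.5000 / (0.1·0.5000 + 0.85·0.5000) ≈ 0.1053
After pressure gauge='out-of-range': P(faulty) = 0.5·0.1053 / (0.5·0.1053 + 0.35·0.8947) ≈ 0.1439
After pressure gauge='in-range': P(faulty) = 0.5·0.1439 / (0.5·0.1439 + 0.65·0.8561) ≈ 0.1145
After pressure gauge='in-range': P(faulty) = 0.5·0.1145 / (0.5·0.1145 + 0.65·0.8855) ≈ 0.0905
After pressure gauge='out-of-range': P(faulty) = 0.5·0.0905 / (0.5·0.0905 + 0.35·0.9095) ≈ 0.1244

0.124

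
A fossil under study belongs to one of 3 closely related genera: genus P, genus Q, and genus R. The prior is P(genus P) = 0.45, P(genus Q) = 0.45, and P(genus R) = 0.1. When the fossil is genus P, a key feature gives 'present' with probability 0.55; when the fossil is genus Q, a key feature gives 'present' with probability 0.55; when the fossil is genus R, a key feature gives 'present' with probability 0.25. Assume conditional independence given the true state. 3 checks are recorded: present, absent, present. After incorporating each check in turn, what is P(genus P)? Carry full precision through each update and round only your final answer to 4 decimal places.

After 'present': normaliser = 0.55·0.4500 + 0.55·0.4500 + 0.25·0.1000; P(genus P) ≈ 0.4760, P(genus Q) ≈ 0.4760, P(genus R) ≈ 0.0481
After 'absent': normaliser = 0.45·0.4760 + 0.45·0.4760 + 0.75·0.0481; P(genus P) ≈ 0.4612, P(genus Q) ≈ 0.4612, P(genus R) ≈ 0.0776
After 'present': normaliser = 0.55·0.4612 + 0.55·0.4612 + 0.25·0.0776; P(genus P) ≈ 0.4816, P(genus Q) ≈ 0.4816, P(genus R) ≈ 0.0369

0.4816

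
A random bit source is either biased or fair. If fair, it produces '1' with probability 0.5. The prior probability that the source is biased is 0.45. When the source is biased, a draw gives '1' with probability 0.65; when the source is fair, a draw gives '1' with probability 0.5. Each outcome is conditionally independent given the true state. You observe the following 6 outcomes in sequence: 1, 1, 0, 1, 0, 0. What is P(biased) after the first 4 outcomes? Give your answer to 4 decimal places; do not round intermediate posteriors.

0.5572

After '1': P(biased) = 0.65·0.4500 / (0.65·0.4500 + 0.5·0.5500) ≈ 0.5154
After '1': P(biased) = 0.65·0.5154 / (0.65·0.5154 + 0.5·0.4846) ≈ 0.5803
After '0': P(biased) = 0.35·0.5803 / (0.35·0.5803 + 0.5·0.4197) ≈ 0.4918
After '1': P(biased) = 0.65·0.4918 / (0.65·0.4918 + 0.5·0.5082) ≈ 0.5572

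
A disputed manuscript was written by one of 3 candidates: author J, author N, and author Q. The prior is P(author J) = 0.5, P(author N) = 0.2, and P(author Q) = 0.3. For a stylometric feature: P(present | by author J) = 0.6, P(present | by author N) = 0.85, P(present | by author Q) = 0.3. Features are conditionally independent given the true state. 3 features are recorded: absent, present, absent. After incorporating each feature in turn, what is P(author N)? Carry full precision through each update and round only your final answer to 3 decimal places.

After 'absent': normaliser = 0.4·0.5000 + 0.15·0.2000 + 0.7·0.3000; P(author J) ≈ 0.4545, P(author N) ≈ 0.0682, P(author Q) ≈ 0.4773
After 'present': normaliser = 0.6·0.4545 + 0.85·0.0682 + 0.3·0.4773; P(author J) ≈ 0.5755, P(author N) ≈ 0.1223, P(author Q) ≈ 0.3022
After 'absent': normaliser = 0.4·0.5755 + 0.15·0.1223 + 0.7·0.3022; P(author J) ≈ 0.5004, P(author N) ≈ 0.0399, P(author Q) ≈ 0.4597

0.040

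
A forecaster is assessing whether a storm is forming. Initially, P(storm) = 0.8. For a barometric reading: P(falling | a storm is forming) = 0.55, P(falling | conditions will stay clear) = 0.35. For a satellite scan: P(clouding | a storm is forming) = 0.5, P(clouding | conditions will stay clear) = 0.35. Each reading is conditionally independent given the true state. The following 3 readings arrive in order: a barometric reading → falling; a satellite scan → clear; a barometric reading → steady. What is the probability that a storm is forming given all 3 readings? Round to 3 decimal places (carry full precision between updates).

0.770

Each posterior becomes the prior for the next update.
After a barometric reading='falling': P(storm) = 0.55·0.8000 / (0.55·0.8000 + 0.35·0.2000) ≈ 0.8627
After a satellite scan='clear': P(storm) = 0.5·0.8627 / (0.5·0.8627 + 0.65·0.1373) ≈ 0.8286
After a barometric reading='steady': P(storm) = 0.45·0.8286 / (0.45·0.8286 + 0.65·0.1714) ≈ 0.7700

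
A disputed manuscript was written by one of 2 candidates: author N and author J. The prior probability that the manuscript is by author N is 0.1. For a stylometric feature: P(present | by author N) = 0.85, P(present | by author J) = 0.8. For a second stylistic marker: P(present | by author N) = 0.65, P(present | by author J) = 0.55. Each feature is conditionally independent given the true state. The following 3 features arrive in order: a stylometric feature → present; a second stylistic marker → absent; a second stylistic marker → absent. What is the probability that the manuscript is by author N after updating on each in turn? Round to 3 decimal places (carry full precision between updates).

0.067

Apply Bayes' rule sequentially, carrying P(author N) forward.
After a stylometric feature='present': P(author N) = 0.85·0.1000 / (0.85·0.1000 + 0.8·0.9000) ≈ 0.1056
After a second stylistic marker='absent': P(author N) = 0.35·0.1056 / (0.35·0.1056 + 0.45·0.8944) ≈ 0.0841
After a second stylistic marker='absent': P(author N) = 0.35·0.0841 / (0.35·0.0841 + 0.45·0.9159) ≈ 0.0667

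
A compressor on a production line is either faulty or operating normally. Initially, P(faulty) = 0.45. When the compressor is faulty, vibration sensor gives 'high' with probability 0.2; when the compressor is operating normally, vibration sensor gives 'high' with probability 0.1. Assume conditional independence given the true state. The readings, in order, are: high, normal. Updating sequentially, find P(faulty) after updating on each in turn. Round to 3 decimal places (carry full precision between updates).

After 'high': P(faulty) = 0.2·0.4500 / (0.2·0.4500 + 0.1·0.5500) ≈ 0.6207
After 'normal': P(faulty) = 0.8·0.6207 / (0.8·0.6207 + 0.9·0.3793) ≈ 0.5926

0.593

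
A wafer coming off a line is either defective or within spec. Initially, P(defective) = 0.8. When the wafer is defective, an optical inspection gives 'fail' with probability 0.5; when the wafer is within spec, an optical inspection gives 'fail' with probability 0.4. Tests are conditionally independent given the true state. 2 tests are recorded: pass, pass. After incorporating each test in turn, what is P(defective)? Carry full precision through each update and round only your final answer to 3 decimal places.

After 'pass': P(defective) = 0.5·0.8000 / (0.5·0.8000 + 0.6·0.2000) ≈ 0.7692
After 'pass': P(defective) = 0.5·0.7692 / (0.5·0.7692 + 0.6·0.2308) ≈ 0.7353

0.735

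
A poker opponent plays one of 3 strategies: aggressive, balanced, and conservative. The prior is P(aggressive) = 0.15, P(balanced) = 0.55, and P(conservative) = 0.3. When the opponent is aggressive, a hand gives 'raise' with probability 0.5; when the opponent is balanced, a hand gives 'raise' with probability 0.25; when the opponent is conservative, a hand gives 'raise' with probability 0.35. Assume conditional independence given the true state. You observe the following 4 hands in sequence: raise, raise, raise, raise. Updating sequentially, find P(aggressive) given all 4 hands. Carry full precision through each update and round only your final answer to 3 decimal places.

Each posterior becomes the prior for the next update.
After 'raise': normaliser = 0.5·0.1500 + 0.25·0.5500 + 0.35·0.3000; P(aggressive) ≈ 0.2362, P(balanced) ≈ 0.4331, P(conservative) ≈ 0.3307
After 'raise': normaliser = 0.5·0.2362 + 0.25·0.4331 + 0.35·0.3307; P(aggressive) ≈ 0.3452, P(balanced) ≈ 0.3165, P(conservative) ≈ 0.3383
After 'raise': normaliser = 0.5·0.3452 + 0.25·0.3165 + 0.35·0.3383; P(aggressive) ≈ 0.4663, P(balanced) ≈ 0.2137, P(conservative) ≈ 0.3199
After 'raise': normaliser = 0.5·0.4663 + 0.25·0.2137 + 0.35·0.3199; P(aggressive) ≈ 0.5850, P(balanced) ≈ 0.1341, P(conservative) ≈ 0.2809

0.585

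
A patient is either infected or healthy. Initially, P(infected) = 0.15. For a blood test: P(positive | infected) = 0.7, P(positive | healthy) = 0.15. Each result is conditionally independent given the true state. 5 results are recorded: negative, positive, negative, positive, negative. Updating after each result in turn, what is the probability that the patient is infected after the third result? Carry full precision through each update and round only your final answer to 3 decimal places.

0.093

Each posterior becomes the prior for the next update.
After 'negative': P(infected) = 0.3·0.1500 / (0.3·0.1500 + 0.85·0.8500) ≈ 0.0586
After 'positive': P(infected) = 0.7·0.0586 / (0.7·0.0586 + 0.15·0.9414) ≈ 0.2252
After 'negative': P(infected) = 0.3·0.2252 / (0.3·0.2252 + 0.85·0.7748) ≈ 0.0930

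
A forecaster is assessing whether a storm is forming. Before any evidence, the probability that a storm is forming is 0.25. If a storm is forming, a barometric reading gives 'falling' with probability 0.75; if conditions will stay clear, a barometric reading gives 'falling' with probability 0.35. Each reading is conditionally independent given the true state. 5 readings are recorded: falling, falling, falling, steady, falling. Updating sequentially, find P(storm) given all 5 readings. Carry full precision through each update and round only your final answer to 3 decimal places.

After 'falling': P(storm) = 0.75·0.2500 / (0.75·0.2500 + 0.35·0.7500) ≈ 0.4167
After 'falling': P(storm) = 0.75·0.4167 / (0.75·0.4167 + 0.35·0.5833) ≈ 0.6048
After 'falling': P(storm) = 0.75·0.6048 / (0.75·0.6048 + 0.35·0.3952) ≈ 0.7663
After 'steady': P(storm) = 0.25·0.7663 / (0.25·0.7663 + 0.65·0.2337) ≈ 0.5578
After 'falling': P(storm) = 0.75·0.5578 / (0.75·0.5578 + 0.35·0.4422) ≈ 0.7300

0.730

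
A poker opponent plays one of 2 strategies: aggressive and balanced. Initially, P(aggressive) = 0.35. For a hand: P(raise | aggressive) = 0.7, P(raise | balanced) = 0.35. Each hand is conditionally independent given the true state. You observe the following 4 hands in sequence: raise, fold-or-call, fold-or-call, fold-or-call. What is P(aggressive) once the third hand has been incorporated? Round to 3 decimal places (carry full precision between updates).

Each posterior becomes the prior for the next update.
After 'raise': P(aggressive) = 0.7·0.3500 / (0.7·0.3500 + 0.35·0.6500) ≈ 0.5185
After 'fold-or-call': P(aggressive) = 0.3·0.5185 / (0.3·0.5185 + 0.65·0.4815) ≈ 0.3320
After 'fold-or-call': P(aggressive) = 0.3·0.3320 / (0.3·0.3320 + 0.65·0.6680) ≈ 0.1866

0.187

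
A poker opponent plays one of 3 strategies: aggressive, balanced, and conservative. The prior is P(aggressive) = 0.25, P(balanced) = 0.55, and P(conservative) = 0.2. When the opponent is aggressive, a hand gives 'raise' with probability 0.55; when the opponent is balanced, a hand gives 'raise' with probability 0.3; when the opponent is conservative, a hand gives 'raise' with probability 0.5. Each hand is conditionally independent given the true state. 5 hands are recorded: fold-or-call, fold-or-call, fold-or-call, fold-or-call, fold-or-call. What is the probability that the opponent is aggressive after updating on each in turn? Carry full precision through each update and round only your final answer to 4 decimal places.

0.0447

Apply Bayes' rule sequentially, carrying P(aggressive) forward.
After 'fold-or-call': normaliser = 0.45·0.2500 + 0.7·0.5500 + 0.5·0.2000; P(aggressive) ≈ 0.1883, P(balanced) ≈ 0.6444, P(conservative) ≈ 0.1674
After 'fold-or-call': normaliser = 0.45·0.1883 + 0.7·0.6444 + 0.5·0.1674; P(aggressive) ≈ 0.1368, P(balanced) ≈ 0.7281, P(conservative) ≈ 0.1351
After 'fold-or-call': normaliser = 0.45·0.1368 + 0.7·0.7281 + 0.5·0.1351; P(aggressive) ≈ 0.0964, P(balanced) ≈ 0.7979, P(conservative) ≈ 0.1057
After 'fold-or-call': normaliser = 0.45·0.0964 + 0.7·0.7979 + 0.5·0.1057; P(aggressive) ≈ 0.0662, P(balanced) ≈ 0.8530, P(conservative) ≈ 0.0807
After 'fold-or-call': normaliser = 0.45·0.0662 + 0.7·0.8530 + 0.5·0.0807; P(aggressive) ≈ 0.0447, P(balanced) ≈ 0.8948, P(conservative) ≈ 0.0605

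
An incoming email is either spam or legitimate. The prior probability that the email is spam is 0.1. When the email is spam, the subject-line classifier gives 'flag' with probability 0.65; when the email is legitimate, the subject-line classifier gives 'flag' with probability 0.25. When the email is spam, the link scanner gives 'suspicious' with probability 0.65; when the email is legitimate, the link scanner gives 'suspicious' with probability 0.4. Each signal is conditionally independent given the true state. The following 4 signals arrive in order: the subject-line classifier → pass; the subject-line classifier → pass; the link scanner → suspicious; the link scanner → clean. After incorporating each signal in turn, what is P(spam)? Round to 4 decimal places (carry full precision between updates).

After the subject-line classifier='pass': P(spam) = 0.35·0.1000 / (0.35·0.1000 + 0.75·0.9000) ≈ 0.0493
After the subject-line classifier='pass': P(spam) = 0.35·0.0493 / (0.35·0.0493 + 0.75·0.9507) ≈ 0.0236
After the link scanner='suspicious': P(spam) = 0.65·0.0236 / (0.65·0.0236 + 0.4·0.9764) ≈ 0.0378
After the link scanner='clean': P(spam) = 0.35·0.0378 / (0.35·0.0378 + 0.6·0.9622) ≈ 0.0224

0.0224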